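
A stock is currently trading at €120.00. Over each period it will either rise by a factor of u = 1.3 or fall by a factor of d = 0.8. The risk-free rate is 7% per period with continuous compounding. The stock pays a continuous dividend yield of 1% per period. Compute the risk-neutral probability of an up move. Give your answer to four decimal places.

Per-period risk-free factor R = e^0.07 = 1.0725; dividend-adjusted growth = e^(0.07−0.01) = 1.0618.
Risk-neutral probability p = (1.0618 − 0.8)/(1.3 − 0.8) = 0.2618/0.5000 = 0.5237

p = 0.5237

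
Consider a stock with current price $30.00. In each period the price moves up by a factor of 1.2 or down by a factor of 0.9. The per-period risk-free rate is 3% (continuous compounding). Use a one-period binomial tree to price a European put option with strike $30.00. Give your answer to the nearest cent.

Risk-neutral probability p = (e^0.03 − 0.9)/(1.2 − 0.9) = 0.1305/0.3000 = 0.4348
Terminal stock prices: S_u = 36, S_d = 27
Terminal payoffs (K − S): max(-6, 0) = 0, max(3, 0) = 3
Node 0 (S = 30): V_0 = e^(−0.03)·[0.4348·0.0000 + 0.5652·3.0000] = 1.6453

$1.65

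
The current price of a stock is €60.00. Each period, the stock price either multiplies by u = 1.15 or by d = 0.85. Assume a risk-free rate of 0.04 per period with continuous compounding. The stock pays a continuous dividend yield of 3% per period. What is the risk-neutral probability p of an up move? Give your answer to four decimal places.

p = 0.5335

Per-period risk-free factor R = e^0.04 = 1.0408; dividend-adjusted growth = e^(0.04−0.03) = 1.0101.
Risk-neutral probability p = (1.0101 − 0.85)/(1.15 − 0.85) = 0.1601/0.3000 = 0.5335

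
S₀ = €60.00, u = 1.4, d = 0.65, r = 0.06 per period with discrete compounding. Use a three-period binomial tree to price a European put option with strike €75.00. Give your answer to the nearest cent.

Risk-neutral probability p = (1 + 0.06 − 0.65)/(1.4 − 0.65) = 0.4100/0.7500 = 0.5467
Terminal stock prices: S_uuu = 164.6, S_uud = 76.44, S_udd = 35.49, S_ddd = 16.48
Terminal payoffs (K − S): max(-89.64, 0) = 0, max(-1.44, 0) = 0, max(39.51, 0) = 39.51, max(58.52, 0) = 58.52
Node uu (S = 117.6): V_uu = 1/1.06·[0.5467·0.0000 + 0.4533·0.0000] = 0.0000
Node ud (S = 54.6): V_ud = 1/1.06·[0.5467·0.0000 + 0.4533·39.5100] = 16.8974
Node dd (S = 25.35): V_dd = 1/1.06·[0.5467·39.5100 + 0.4533·58.5225] = 45.4047
Node u (S = 84): V_u = 1/1.06·[0.5467·0.0000 + 0.4533·16.8974] = 7.2265
Node d (S = 39): V_d = 1/1.06·[0.5467·16.8974 + 0.4533·45.4047] = 28.1327
Node 0 (S = 60): V_0 = 1/1.06·[0.5467·7.2265 + 0.4533·28.1327] = 15.7585

€15.76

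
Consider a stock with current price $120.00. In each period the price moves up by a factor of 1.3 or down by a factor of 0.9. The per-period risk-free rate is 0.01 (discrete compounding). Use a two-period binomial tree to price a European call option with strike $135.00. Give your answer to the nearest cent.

Risk-neutral probability p = (1 + 0.01 − 0.9)/(1.3 − 0.9) = 0.1100/0.4000 = 0.2750
Terminal stock prices: S_uu = 202.8, S_ud = 140.4, S_dd = 97.2
Terminal payoffs (S − K): max(67.8, 0) = 67.8, max(5.4, 0) = 5.4, max(-37.8, 0) = 0
Node u (S = 156): V_u = 1/1.01·[0.2750·67.8000 + 0.7250·5.4000] = 22.3366
Node d (S = 108): V_d = 1/1.01·[0.2750·5.4000 + 0.7250·0.0000] = 1.4703
Node 0 (S = 120): V_0 = 1/1.01·[0.2750·22.3366 + 0.7250·1.4703] = 7.1372

$7.14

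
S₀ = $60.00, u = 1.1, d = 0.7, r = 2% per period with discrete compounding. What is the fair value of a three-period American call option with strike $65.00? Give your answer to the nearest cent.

Risk-neutral probability p = (1 + 0.02 − 0.7)/(1.1 − 0.7) = 0.3200/0.4000 = 0.8000
Terminal stock prices: S_uuu = 79.86, S_uud = 50.82, S_udd = 32.34, S_ddd = 20.58
Terminal payoffs (S − K): max(14.86, 0) = 14.86, max(-14.18, 0) = 0, max(-32.66, 0) = 0, max(-44.42, 0) = 0
Node uu (S = 72.6): continuation = 1/1.02·[0.8000·14.8600 + 0.2000·0.0000] = 11.6549; exercise value = 7.6000 ≤ continuation, so V_uu = 11.6549
Node ud (S = 46.2): continuation = 1/1.02·[0.8000·0.0000 + 0.2000·0.0000] = 0.0000; exercise value = 0.0000 ≤ continuation, so V_ud = 0.0000
Node dd (S = 29.4): continuation = 1/1.02·[0.8000·0.0000 + 0.2000·0.0000] = 0.0000; exercise value = 0.0000 ≤ continuation, so V_dd = 0.0000
Node u (S = 66): continuation = 1/1.02·[0.8000·11.6549 + 0.2000·0.0000] = 9.1411; exercise value = 1.0000 ≤ continuation, so V_u = 9.1411
Node d (S = 42): continuation = 1/1.02·[0.8000·0.0000 + 0.2000·0.0000] = 0.0000; exercise value = 0.0000 ≤ continuation, so V_d = 0.0000
Node 0 (S = 60): continuation = 1/1.02·[0.8000·9.1411 + 0.2000·0.0000] = 7.1695; exercise value = 0.0000 ≤ continuation, so V_0 = 7.1695

$7.17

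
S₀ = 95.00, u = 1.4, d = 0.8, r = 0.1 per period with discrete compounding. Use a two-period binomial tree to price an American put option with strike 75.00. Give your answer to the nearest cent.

Risk-neutral probability p = (1 + 0.1 − 0.8)/(1.4 − 0.8) = 0.3000/0.6000 = 0.5000
Terminal stock prices: S_uu = 186.2, S_ud = 106.4, S_dd = 60.8
Terminal payoffs (K − S): max(-111.2, 0) = 0, max(-31.4, 0) = 0, max(14.2, 0) = 14.2
Node u (S = 133): continuation = 1/1.1·[0.5000·0.0000 + 0.5000·0.0000] = 0.0000; exercise value = 0.0000 ≤ continuation, so V_u = 0.0000
Node d (S = 76): continuation = 1/1.1·[0.5000·0.0000 + 0.5000·14.2000] = 6.4545; exercise value = 0.0000 ≤ continuation, so V_d = 6.4545
Node 0 (S = 95): continuation = 1/1.1·[0.5000·0.0000 + 0.5000·6.4545] = 2.9339; exercise value = 0.0000 ≤ continuation, so V_0 = 2.9339

2.93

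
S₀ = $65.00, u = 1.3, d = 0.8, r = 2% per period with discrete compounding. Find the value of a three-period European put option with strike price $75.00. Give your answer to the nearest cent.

$15.06

Risk-neutral probability p = (1 + 0.02 − 0.8)/(1.3 − 0.8) = 0.2200/0.5000 = 0.4400
Terminal stock prices: S_uuu = 142.8, S_uud = 87.88, S_udd = 54.08, S_ddd = 33.28
Terminal payoffs (K − S): max(-67.81, 0) = 0, max(-12.88, 0) = 0, max(20.92, 0) = 20.92, max(41.72, 0) = 41.72
Node uu (S = 109.9): V_uu = 1/1.02·[0.4400·0.0000 + 0.5600·0.0000] = 0.0000
Node ud (S = 67.6): V_ud = 1/1.02·[0.4400·0.0000 + 0.5600·20.9200] = 11.4855
Node dd (S = 41.6): V_dd = 1/1.02·[0.4400·20.9200 + 0.5600·41.7200] = 31.9294
Node u (S = 84.5): V_u = 1/1.02·[0.4400·0.0000 + 0.5600·11.4855] = 6.3058
Node d (S = 52): V_d = 1/1.02·[0.4400·11.4855 + 0.5600·31.9294] = 22.4844
Node 0 (S = 65): V_0 = 1/1.02·[0.4400·6.3058 + 0.5600·22.4844] = 15.0645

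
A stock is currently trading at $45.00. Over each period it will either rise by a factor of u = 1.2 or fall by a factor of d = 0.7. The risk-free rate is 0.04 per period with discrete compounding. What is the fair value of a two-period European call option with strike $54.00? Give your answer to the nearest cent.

Risk-neutral probability p = (1 + 0.04 − 0.7)/(1.2 − 0.7) = 0.3400/0.5000 = 0.6800
Terminal stock prices: S_uu = 64.8, S_ud = 37.8, S_dd = 22.05
Terminal payoffs (S − K): max(10.8, 0) = 10.8, max(-16.2, 0) = 0, max(-31.95, 0) = 0
Node u (S = 54): V_u = 1/1.04·[0.6800·10.8000 + 0.3200·0.0000] = 7.0615
Node d (S = 31.5): V_d = 1/1.04·[0.6800·0.0000 + 0.3200·0.0000] = 0.0000
Node 0 (S = 45): V_0 = 1/1.04·[0.6800·7.0615 + 0.3200·0.0000] = 4.6172

$4.62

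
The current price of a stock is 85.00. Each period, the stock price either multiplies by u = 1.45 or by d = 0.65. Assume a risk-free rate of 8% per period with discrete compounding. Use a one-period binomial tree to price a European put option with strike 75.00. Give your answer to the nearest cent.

8.46

Risk-neutral probability p = (1 + 0.08 − 0.65)/(1.45 − 0.65) = 0.4300/0.8000 = 0.5375
Terminal stock prices: S_u = 123.2, S_d = 55.25
Terminal payoffs (K − S): max(-48.25, 0) = 0, max(19.75, 0) = 19.75
Node 0 (S = 85): V_0 = 1/1.08·[0.5375·0.0000 + 0.4625·19.7500] = 8.4578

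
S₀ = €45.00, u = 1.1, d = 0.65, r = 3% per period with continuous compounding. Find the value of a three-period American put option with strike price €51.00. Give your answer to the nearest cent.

€7.15

Risk-neutral probability p = (e^0.03 − 0.65)/(1.1 − 0.65) = 0.3805/0.4500 = 0.8455
Terminal stock prices: S_uuu = 59.9, S_uud = 35.39, S_udd = 20.91, S_ddd = 12.36
Terminal payoffs (K − S): max(-8.895, 0) = 0, max(15.61, 0) = 15.61, max(30.09, 0) = 30.09, max(38.64, 0) = 38.64
Node uu (S = 54.45): continuation = e^(−0.03)·[0.8455·0.0000 + 0.1545·15.6075] = 2.3408; exercise value = 0.0000 ≤ continuation, so V_uu = 2.3408
Node ud (S = 32.18): continuation = e^(−0.03)·[0.8455·15.6075 + 0.1545·30.0862] = 17.3177; exercise value = 18.8250 > continuation, so V_ud = 18.8250 (exercise)
Node dd (S = 19.01): continuation = e^(−0.03)·[0.8455·30.0862 + 0.1545·38.6419] = 30.4802; exercise value = 31.9875 > continuation, so V_dd = 31.9875 (exercise)
Node u (S = 49.5): continuation = e^(−0.03)·[0.8455·2.3408 + 0.1545·18.8250] = 4.7439; exercise value = 1.5000 ≤ continuation, so V_u = 4.7439
Node d (S = 29.25): continuation = e^(−0.03)·[0.8455·18.8250 + 0.1545·31.9875] = 20.2427; exercise value = 21.7500 > continuation, so V_d = 21.7500 (exercise)
Node 0 (S = 45): continuation = e^(−0.03)·[0.8455·4.7439 + 0.1545·21.7500] = 7.1542; exercise value = 6.0000 ≤ continuation, so V_0 = 7.1542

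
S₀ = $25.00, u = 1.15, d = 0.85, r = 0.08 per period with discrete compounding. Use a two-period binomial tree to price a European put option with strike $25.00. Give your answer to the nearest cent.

$0.50

Risk-neutral probability p = (1 + 0.08 − 0.85)/(1.15 − 0.85) = 0.2300/0.3000 = 0.7667
Terminal stock prices: S_uu = 33.06, S_ud = 24.44, S_dd = 18.06
Terminal payoffs (K − S): max(-8.062, 0) = 0, max(0.5625, 0) = 0.5625, max(6.938, 0) = 6.938
Node u (S = 28.75): V_u = 1/1.08·[0.7667·0.0000 + 0.2333·0.5625] = 0.1215
Node d (S = 21.25): V_d = 1/1.08·[0.7667·0.5625 + 0.2333·6.9375] = 1.8981
Node 0 (S = 25): V_0 = 1/1.08·[0.7667·0.1215 + 0.2333·1.8981] = 0.4964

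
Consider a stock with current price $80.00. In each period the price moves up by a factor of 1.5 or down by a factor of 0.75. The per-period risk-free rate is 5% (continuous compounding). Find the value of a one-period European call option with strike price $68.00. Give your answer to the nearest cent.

$19.87

Risk-neutral probability p = (e^0.05 − 0.75)/(1.5 − 0.75) = 0.3013/0.7500 = 0.4017
Terminal stock prices: S_u = 120, S_d = 60
Terminal payoffs (S − K): max(52, 0) = 52, max(-8, 0) = 0
Node 0 (S = 80): V_0 = e^(−0.05)·[0.4017·52.0000 + 0.5983·0.0000] = 19.8694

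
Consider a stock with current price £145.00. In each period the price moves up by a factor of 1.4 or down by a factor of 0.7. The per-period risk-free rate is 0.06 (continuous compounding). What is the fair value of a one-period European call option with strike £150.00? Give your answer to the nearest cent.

£25.80

Risk-neutral probability p = (e^0.06 − 0.7)/(1.4 − 0.7) = 0.3618/0.7000 = 0.5169
Terminal stock prices: S_u = 203, S_d = 101.5
Terminal payoffs (S − K): max(53, 0) = 53, max(-48.5, 0) = 0
Node 0 (S = 145): V_0 = e^(−0.06)·[0.5169·53.0000 + 0.4831·0.0000] = 25.8008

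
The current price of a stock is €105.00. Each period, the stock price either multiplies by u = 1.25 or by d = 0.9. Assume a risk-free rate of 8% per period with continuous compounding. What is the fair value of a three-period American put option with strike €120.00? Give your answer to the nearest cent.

Risk-neutral probability p = (e^0.08 − 0.9)/(1.25 − 0.9) = 0.1833/0.3500 = 0.5237
Terminal stock prices: S_uuu = 205.1, S_uud = 147.7, S_udd = 106.3, S_ddd = 76.55
Terminal payoffs (K − S): max(-85.08, 0) = 0, max(-27.66, 0) = 0, max(13.69, 0) = 13.69, max(43.45, 0) = 43.45
Node uu (S = 164.1): continuation = e^(−0.08)·[0.5237·0.0000 + 0.4763·0.0000] = 0.0000; exercise value = 0.0000 ≤ continuation, so V_uu = 0.0000
Node ud (S = 118.1): continuation = e^(−0.08)·[0.5237·0.0000 + 0.4763·13.6875] = 6.0184; exercise value = 1.8750 ≤ continuation, so V_ud = 6.0184
Node dd (S = 85.05): continuation = e^(−0.08)·[0.5237·13.6875 + 0.4763·43.4550] = 25.7240; exercise value = 34.9500 > continuation, so V_dd = 34.9500 (exercise)
Node u (S = 131.2): continuation = e^(−0.08)·[0.5237·0.0000 + 0.4763·6.0184] = 2.6463; exercise value = 0.0000 ≤ continuation, so V_u = 2.6463
Node d (S = 94.5): continuation = e^(−0.08)·[0.5237·6.0184 + 0.4763·34.9500] = 18.2769; exercise value = 25.5000 > continuation, so V_d = 25.5000 (exercise)
Node 0 (S = 105): continuation = e^(−0.08)·[0.5237·2.6463 + 0.4763·25.5000] = 12.4916; exercise value = 15.0000 > continuation, so V_0 = 15.0000 (exercise)

€15.00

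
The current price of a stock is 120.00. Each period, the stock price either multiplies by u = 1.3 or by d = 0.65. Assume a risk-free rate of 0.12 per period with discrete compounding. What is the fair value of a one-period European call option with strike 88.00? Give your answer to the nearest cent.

43.90

Risk-neutral probability p = (1 + 0.12 − 0.65)/(1.3 − 0.65) = 0.4700/0.6500 = 0.7231
Terminal stock prices: S_u = 156, S_d = 78
Terminal payoffs (S − K): max(68, 0) = 68, max(-10, 0) = 0
Node 0 (S = 120): V_0 = 1/1.12·[0.7231·68.0000 + 0.2769·0.0000] = 43.9011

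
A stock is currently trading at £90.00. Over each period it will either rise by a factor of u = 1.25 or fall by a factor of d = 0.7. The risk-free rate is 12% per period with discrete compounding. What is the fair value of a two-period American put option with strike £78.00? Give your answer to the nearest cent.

Risk-neutral probability p = (1 + 0.12 − 0.7)/(1.25 − 0.7) = 0.4200/0.5500 = 0.7636
Terminal stock prices: S_uu = 140.6, S_ud = 78.75, S_dd = 44.1
Terminal payoffs (K − S): max(-62.62, 0) = 0, max(-0.75, 0) = 0, max(33.9, 0) = 33.9
Node u (S = 112.5): continuation = 1/1.12·[0.7636·0.0000 + 0.2364·0.0000] = 0.0000; exercise value = 0.0000 ≤ continuation, so V_u = 0.0000
Node d (S = 63): continuation = 1/1.12·[0.7636·0.0000 + 0.2364·33.9000] = 7.1542; exercise value = 15.0000 > continuation, so V_d = 15.0000 (exercise)
Node 0 (S = 90): continuation = 1/1.12·[0.7636·0.0000 + 0.2364·15.0000] = 3.1656; exercise value = 0.0000 ≤ continuation, so V_0 = 3.1656

£3.17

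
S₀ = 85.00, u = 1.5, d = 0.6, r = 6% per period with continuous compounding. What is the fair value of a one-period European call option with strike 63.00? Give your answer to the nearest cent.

Risk-neutral probability p = (e^0.06 − 0.6)/(1.5 − 0.6) = 0.4618/0.9000 = 0.5132
Terminal stock prices: S_u = 127.5, S_d = 51
Terminal payoffs (S − K): max(64.5, 0) = 64.5, max(-12, 0) = 0
Node 0 (S = 85): V_0 = e^(−0.06)·[0.5132·64.5000 + 0.4868·0.0000] = 31.1708

31.17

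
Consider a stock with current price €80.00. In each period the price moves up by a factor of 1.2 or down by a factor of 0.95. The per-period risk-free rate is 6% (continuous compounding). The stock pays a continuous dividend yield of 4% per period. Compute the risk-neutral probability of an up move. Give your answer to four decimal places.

Per-period risk-free factor R = e^0.06 = 1.0618; dividend-adjusted growth = e^(0.06−0.04) = 1.0202.
Risk-neutral probability p = (1.0202 − 0.95)/(1.2 − 0.95) = 0.0702/0.2500 = 0.2808

p = 0.2808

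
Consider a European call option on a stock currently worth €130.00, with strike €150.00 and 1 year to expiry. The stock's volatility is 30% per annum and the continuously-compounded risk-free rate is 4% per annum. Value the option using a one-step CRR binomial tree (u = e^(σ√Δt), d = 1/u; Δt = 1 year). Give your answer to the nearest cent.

€12.06

CRR parameters: u = e^(σ√Δt) = e^(0.3·√1) = 1.3499, d = 1/u = 0.7408
Per-period rate: rΔt = 0.04·1 = 0.04, so R = e^0.04 = 1.0408
Risk-neutral probability p = (e^0.04 − 0.7408)/(1.3499 − 0.7408) = 0.3000/0.6090 = 0.4926
Terminal stock prices: S_u = 175.5, S_d = 96.31
Terminal payoffs (S − K): max(25.48, 0) = 25.48, max(-53.69, 0) = 0
Node 0 (S = 130): V_0 = e^(−0.04)·[0.4926·25.4816 + 0.5074·0.0000] = 12.0592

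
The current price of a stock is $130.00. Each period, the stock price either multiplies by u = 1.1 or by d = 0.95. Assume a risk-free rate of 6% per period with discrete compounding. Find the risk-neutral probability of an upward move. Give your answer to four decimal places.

p = 0.7333

Risk-neutral probability p = (1 + 0.06 − 0.95)/(1.1 − 0.95) = 0.1100/0.1500 = 0.7333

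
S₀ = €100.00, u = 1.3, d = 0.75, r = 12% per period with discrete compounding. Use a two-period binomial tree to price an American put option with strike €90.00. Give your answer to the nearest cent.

Risk-neutral probability p = (1 + 0.12 − 0.75)/(1.3 − 0.75) = 0.3700/0.5500 = 0.6727
Terminal stock prices: S_uu = 169, S_ud = 97.5, S_dd = 56.25
Terminal payoffs (K − S): max(-79, 0) = 0, max(-7.5, 0) = 0, max(33.75, 0) = 33.75
Node u (S = 130): continuation = 1/1.12·[0.6727·0.0000 + 0.3273·0.0000] = 0.0000; exercise value = 0.0000 ≤ continuation, so V_u = 0.0000
Node d (S = 75): continuation = 1/1.12·[0.6727·0.0000 + 0.3273·33.7500] = 9.8620; exercise value = 15.0000 > continuation, so V_d = 15.0000 (exercise)
Node 0 (S = 100): continuation = 1/1.12·[0.6727·0.0000 + 0.3273·15.0000] = 4.3831; exercise value = 0.0000 ≤ continuation, so V_0 = 4.3831

€4.38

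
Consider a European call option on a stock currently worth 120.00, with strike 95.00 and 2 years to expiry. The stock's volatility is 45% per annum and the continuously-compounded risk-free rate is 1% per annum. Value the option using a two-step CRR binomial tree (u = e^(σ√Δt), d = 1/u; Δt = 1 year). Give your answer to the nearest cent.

43.18

CRR parameters: u = e^(σ√Δt) = e^(0.45·√1) = 1.5683, d = 1/u = 0.6376
Per-period rate: rΔt = 0.01·1 = 0.01, so R = e^0.01 = 1.0101
Risk-neutral probability p = (e^0.01 − 0.6376)/(1.5683 − 0.6376) = 0.3724/0.9307 = 0.4002
Terminal stock prices: S_uu = 295.2, S_ud = 120, S_dd = 48.79
Terminal payoffs (S − K): max(200.2, 0) = 200.2, max(25, 0) = 25, max(-46.21, 0) = 0
Node u (S = 188.2): V_u = e^(−0.01)·[0.4002·200.1524 + 0.5998·25.0000] = 94.1427
Node d (S = 76.52): V_d = e^(−0.01)·[0.4002·25.0000 + 0.5998·0.0000] = 9.9044
Node 0 (S = 120): V_0 = e^(−0.01)·[0.4002·94.1427 + 0.5998·9.9044] = 43.1792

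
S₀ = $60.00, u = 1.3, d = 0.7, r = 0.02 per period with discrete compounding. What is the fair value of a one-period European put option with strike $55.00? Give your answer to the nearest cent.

$5.95

Risk-neutral probability p = (1 + 0.02 − 0.7)/(1.3 − 0.7) = 0.3200/0.6000 = 0.5333
Terminal stock prices: S_u = 78, S_d = 42
Terminal payoffs (K − S): max(-23, 0) = 0, max(13, 0) = 13
Node 0 (S = 60): V_0 = 1/1.02·[0.5333·0.0000 + 0.4667·13.0000] = 5.9477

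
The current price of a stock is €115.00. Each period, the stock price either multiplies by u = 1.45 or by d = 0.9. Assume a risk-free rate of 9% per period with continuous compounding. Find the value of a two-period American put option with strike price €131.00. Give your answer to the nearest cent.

Risk-neutral probability p = (e^0.09 − 0.9)/(1.45 − 0.9) = 0.1942/0.5500 = 0.3530
Terminal stock prices: S_uu = 241.8, S_ud = 150.1, S_dd = 93.15
Terminal payoffs (K − S): max(-110.8, 0) = 0, max(-19.08, 0) = 0, max(37.85, 0) = 37.85
Node u (S = 166.8): continuation = e^(−0.09)·[0.3530·0.0000 + 0.6470·0.0000] = 0.0000; exercise value = 0.0000 ≤ continuation, so V_u = 0.0000
Node d (S = 103.5): continuation = e^(−0.09)·[0.3530·0.0000 + 0.6470·37.8500] = 22.3797; exercise value = 27.5000 > continuation, so V_d = 27.5000 (exercise)
Node 0 (S = 115): continuation = e^(−0.09)·[0.3530·0.0000 + 0.6470·27.5000] = 16.2600; exercise value = 16.0000 ≤ continuation, so V_0 = 16.2600

€16.26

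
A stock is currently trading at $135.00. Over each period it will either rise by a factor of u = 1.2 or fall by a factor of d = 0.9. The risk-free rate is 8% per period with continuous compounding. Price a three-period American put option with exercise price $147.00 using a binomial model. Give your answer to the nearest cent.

Risk-neutral probability p = (e^0.08 − 0.9)/(1.2 − 0.9) = 0.1833/0.3000 = 0.6110
Terminal stock prices: S_uuu = 233.3, S_uud = 175, S_udd = 131.2, S_ddd = 98.42
Terminal payoffs (K − S): max(-86.28, 0) = 0, max(-27.96, 0) = 0, max(15.78, 0) = 15.78, max(48.58, 0) = 48.58
Node uu (S = 194.4): continuation = e^(−0.08)·[0.6110·0.0000 + 0.3890·0.0000] = 0.0000; exercise value = 0.0000 ≤ continuation, so V_uu = 0.0000
Node ud (S = 145.8): continuation = e^(−0.08)·[0.6110·0.0000 + 0.3890·15.7800] = 5.6671; exercise value = 1.2000 ≤ continuation, so V_ud = 5.6671
Node dd (S = 109.4): continuation = e^(−0.08)·[0.6110·15.7800 + 0.3890·48.5850] = 26.3481; exercise value = 37.6500 > continuation, so V_dd = 37.6500 (exercise)
Node u (S = 162): continuation = e^(−0.08)·[0.6110·0.0000 + 0.3890·5.6671] = 2.0352; exercise value = 0.0000 ≤ continuation, so V_u = 2.0352
Node d (S = 121.5): continuation = e^(−0.08)·[0.6110·5.6671 + 0.3890·37.6500] = 16.7175; exercise value = 25.5000 > continuation, so V_d = 25.5000 (exercise)
Node 0 (S = 135): continuation = e^(−0.08)·[0.6110·2.0352 + 0.3890·25.5000] = 10.3057; exercise value = 12.0000 > continuation, so V_0 = 12.0000 (exercise)

$12.00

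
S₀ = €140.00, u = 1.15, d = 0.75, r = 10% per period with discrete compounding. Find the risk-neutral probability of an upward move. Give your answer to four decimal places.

p = 0.8750

Risk-neutral probability p = (1 + 0.1 − 0.75)/(1.15 − 0.75) = 0.3500/0.4000 = 0.8750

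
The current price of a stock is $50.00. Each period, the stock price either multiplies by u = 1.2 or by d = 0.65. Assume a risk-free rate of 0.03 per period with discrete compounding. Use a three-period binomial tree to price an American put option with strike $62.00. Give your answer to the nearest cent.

Risk-neutral probability p = (1 + 0.03 − 0.65)/(1.2 − 0.65) = 0.3800/0.5500 = 0.6909
Terminal stock prices: S_uuu = 86.4, S_uud = 46.8, S_udd = 25.35, S_ddd = 13.73
Terminal payoffs (K − S): max(-24.4, 0) = 0, max(15.2, 0) = 15.2, max(36.65, 0) = 36.65, max(48.27, 0) = 48.27
Node uu (S = 72): continuation = 1/1.03·[0.6909·0.0000 + 0.3091·15.2000] = 4.5613; exercise value = 0.0000 ≤ continuation, so V_uu = 4.5613
Node ud (S = 39): continuation = 1/1.03·[0.6909·15.2000 + 0.3091·36.6500] = 21.1942; exercise value = 23.0000 > continuation, so V_ud = 23.0000 (exercise)
Node dd (S = 21.13): continuation = 1/1.03·[0.6909·36.6500 + 0.3091·48.2687] = 39.0692; exercise value = 40.8750 > continuation, so V_dd = 40.8750 (exercise)
Node u (S = 60): continuation = 1/1.03·[0.6909·4.5613 + 0.3091·23.0000] = 9.9617; exercise value = 2.0000 ≤ continuation, so V_u = 9.9617
Node d (S = 32.5): continuation = 1/1.03·[0.6909·23.0000 + 0.3091·40.8750] = 27.6942; exercise value = 29.5000 > continuation, so V_d = 29.5000 (exercise)
Node 0 (S = 50): continuation = 1/1.03·[0.6909·9.9617 + 0.3091·29.5000] = 15.5348; exercise value = 12.0000 ≤ continuation, so V_0 = 15.5348

$15.53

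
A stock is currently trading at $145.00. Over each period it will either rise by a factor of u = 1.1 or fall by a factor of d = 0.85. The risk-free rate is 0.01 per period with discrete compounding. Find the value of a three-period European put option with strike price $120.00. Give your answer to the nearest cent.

Risk-neutral probability p = (1 + 0.01 − 0.85)/(1.1 − 0.85) = 0.1600/0.2500 = 0.6400
Terminal stock prices: S_uuu = 193, S_uud = 149.1, S_udd = 115.2, S_ddd = 89.05
Terminal payoffs (K − S): max(-73, 0) = 0, max(-29.13, 0) = 0, max(4.761, 0) = 4.761, max(30.95, 0) = 30.95
Node uu (S = 175.5): V_uu = 1/1.01·[0.6400·0.0000 + 0.3600·0.0000] = 0.0000
Node ud (S = 135.6): V_ud = 1/1.01·[0.6400·0.0000 + 0.3600·4.7613] = 1.6971
Node dd (S = 104.8): V_dd = 1/1.01·[0.6400·4.7613 + 0.3600·30.9519] = 14.0494
Node u (S = 159.5): V_u = 1/1.01·[0.6400·0.0000 + 0.3600·1.6971] = 0.6049
Node d (S = 123.2): V_d = 1/1.01·[0.6400·1.6971 + 0.3600·14.0494] = 6.0831
Node 0 (S = 145): V_0 = 1/1.01·[0.6400·0.6049 + 0.3600·6.0831] = 2.5515

$2.55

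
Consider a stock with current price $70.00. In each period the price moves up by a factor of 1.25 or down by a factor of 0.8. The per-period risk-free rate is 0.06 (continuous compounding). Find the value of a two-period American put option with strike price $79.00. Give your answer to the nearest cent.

$11.00

Risk-neutral probability p = (e^0.06 − 0.8)/(1.25 − 0.8) = 0.2618/0.4500 = 0.5819
Terminal stock prices: S_uu = 109.4, S_ud = 70, S_dd = 44.8
Terminal payoffs (K − S): max(-30.38, 0) = 0, max(9, 0) = 9, max(34.2, 0) = 34.2
Node u (S = 87.5): continuation = e^(−0.06)·[0.5819·0.0000 + 0.4181·9.0000] = 3.5441; exercise value = 0.0000 ≤ continuation, so V_u = 3.5441
Node d (S = 56): continuation = e^(−0.06)·[0.5819·9.0000 + 0.4181·34.2000] = 18.3994; exercise value = 23.0000 > continuation, so V_d = 23.0000 (exercise)
Node 0 (S = 70): continuation = e^(−0.06)·[0.5819·3.5441 + 0.4181·23.0000] = 10.9993; exercise value = 9.0000 ≤ continuation, so V_0 = 10.9993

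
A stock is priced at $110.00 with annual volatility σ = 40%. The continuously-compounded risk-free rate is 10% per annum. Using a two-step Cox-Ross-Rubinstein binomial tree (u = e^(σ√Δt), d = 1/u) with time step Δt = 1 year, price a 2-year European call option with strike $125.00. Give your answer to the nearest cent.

CRR parameters: u = e^(σ√Δt) = e^(0.4·√1) = 1.4918, d = 1/u = 0.6703
Per-period rate: rΔt = 0.1·1 = 0.1, so R = e^0.1 = 1.1052
Risk-neutral probability p = (e^0.1 − 0.6703)/(1.4918 − 0.6703) = 0.4349/0.8215 = 0.5293
Terminal stock prices: S_uu = 244.8, S_ud = 110, S_dd = 49.43
Terminal payoffs (S − K): max(119.8, 0) = 119.8, max(-15, 0) = 0, max(-75.57, 0) = 0
Node u (S = 164.1): V_u = e^(−0.1)·[0.5293·119.8095 + 0.4707·0.0000] = 57.3842
Node d (S = 73.74): V_d = e^(−0.1)·[0.5293·0.0000 + 0.4707·0.0000] = 0.0000
Node 0 (S = 110): V_0 = e^(−0.1)·[0.5293·57.3842 + 0.4707·0.0000] = 27.4848

$27.48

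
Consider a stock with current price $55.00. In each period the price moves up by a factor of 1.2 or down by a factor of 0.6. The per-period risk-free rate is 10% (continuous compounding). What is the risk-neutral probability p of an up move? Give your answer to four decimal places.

p = 0.8420

Risk-neutral probability p = (e^0.1 − 0.6)/(1.2 − 0.6) = 0.5052/0.6000 = 0.8420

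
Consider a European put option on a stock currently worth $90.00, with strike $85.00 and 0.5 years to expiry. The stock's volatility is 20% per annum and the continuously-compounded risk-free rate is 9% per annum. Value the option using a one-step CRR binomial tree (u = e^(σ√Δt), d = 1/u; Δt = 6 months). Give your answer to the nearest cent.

$2.45

CRR parameters: u = e^(σ√Δt) = e^(0.2·√0.5) = 1.1519, d = 1/u = 0.8681
Per-period rate: rΔt = 0.09·0.5 = 0.045, so R = e^0.045 = 1.0460
Risk-neutral probability p = (e^0.045 − 0.8681)/(1.1519 − 0.8681) = 0.1779/0.2838 = 0.6269
Terminal stock prices: S_u = 103.7, S_d = 78.13
Terminal payoffs (K − S): max(-18.67, 0) = 0, max(6.869, 0) = 6.869
Node 0 (S = 90): V_0 = e^(−0.045)·[0.6269·0.0000 + 0.3731·6.8689] = 2.4500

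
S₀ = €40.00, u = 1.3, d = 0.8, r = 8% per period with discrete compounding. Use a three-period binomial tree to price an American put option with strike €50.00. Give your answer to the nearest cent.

€10.00

Risk-neutral probability p = (1 + 0.08 − 0.8)/(1.3 − 0.8) = 0.2800/0.5000 = 0.5600
Terminal stock prices: S_uuu = 87.88, S_uud = 54.08, S_udd = 33.28, S_ddd = 20.48
Terminal payoffs (K − S): max(-37.88, 0) = 0, max(-4.08, 0) = 0, max(16.72, 0) = 16.72, max(29.52, 0) = 29.52
Node uu (S = 67.6): continuation = 1/1.08·[0.5600·0.0000 + 0.4400·0.0000] = 0.0000; exercise value = 0.0000 ≤ continuation, so V_uu = 0.0000
Node ud (S = 41.6): continuation = 1/1.08·[0.5600·0.0000 + 0.4400·16.7200] = 6.8119; exercise value = 8.4000 > continuation, so V_ud = 8.4000 (exercise)
Node dd (S = 25.6): continuation = 1/1.08·[0.5600·16.7200 + 0.4400·29.5200] = 20.6963; exercise value = 24.4000 > continuation, so V_dd = 24.4000 (exercise)
Node u (S = 52): continuation = 1/1.08·[0.5600·0.0000 + 0.4400·8.4000] = 3.4222; exercise value = 0.0000 ≤ continuation, so V_u = 3.4222
Node d (S = 32): continuation = 1/1.08·[0.5600·8.4000 + 0.4400·24.4000] = 14.2963; exercise value = 18.0000 > continuation, so V_d = 18.0000 (exercise)
Node 0 (S = 40): continuation = 1/1.08·[0.5600·3.4222 + 0.4400·18.0000] = 9.1078; exercise value = 10.0000 > continuation, so V_0 = 10.0000 (exercise)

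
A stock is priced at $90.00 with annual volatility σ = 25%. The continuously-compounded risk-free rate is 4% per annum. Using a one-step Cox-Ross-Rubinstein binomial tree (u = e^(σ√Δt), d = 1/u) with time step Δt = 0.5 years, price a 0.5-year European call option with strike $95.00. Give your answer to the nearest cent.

$6.23

CRR parameters: u = e^(σ√Δt) = e^(0.25·√0.5) = 1.1934, d = 1/u = 0.8380
Per-period rate: rΔt = 0.04·0.5 = 0.02, so R = e^0.02 = 1.0202
Risk-neutral probability p = (e^0.02 − 0.8380)/(1.1934 − 0.8380) = 0.1822/0.3554 = 0.5128
Terminal stock prices: S_u = 107.4, S_d = 75.42
Terminal payoffs (S − K): max(12.4, 0) = 12.4, max(-19.58, 0) = 0
Node 0 (S = 90): V_0 = e^(−0.02)·[0.5128·12.4028 + 0.4872·0.0000] = 6.2338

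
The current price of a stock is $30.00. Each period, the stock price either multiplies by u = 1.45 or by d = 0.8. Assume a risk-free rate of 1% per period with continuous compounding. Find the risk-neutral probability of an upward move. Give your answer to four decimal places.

p = 0.3232

Risk-neutral probability p = (e^0.01 − 0.8)/(1.45 − 0.8) = 0.2101/0.6500 = 0.3232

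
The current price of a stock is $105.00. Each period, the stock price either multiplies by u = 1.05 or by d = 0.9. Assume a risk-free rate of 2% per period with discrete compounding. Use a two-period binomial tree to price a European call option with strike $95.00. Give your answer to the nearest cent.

Risk-neutral probability p = (1 + 0.02 − 0.9)/(1.05 − 0.9) = 0.1200/0.1500 = 0.8000
Terminal stock prices: S_uu = 115.8, S_ud = 99.23, S_dd = 85.05
Terminal payoffs (S − K): max(20.76, 0) = 20.76, max(4.225, 0) = 4.225, max(-9.95, 0) = 0
Node u (S = 110.2): V_u = 1/1.02·[0.8000·20.7625 + 0.2000·4.2250] = 17.1127
Node d (S = 94.5): V_d = 1/1.02·[0.8000·4.2250 + 0.2000·0.0000] = 3.3137
Node 0 (S = 105): V_0 = 1/1.02·[0.8000·17.1127 + 0.2000·3.3137] = 14.0715

$14.07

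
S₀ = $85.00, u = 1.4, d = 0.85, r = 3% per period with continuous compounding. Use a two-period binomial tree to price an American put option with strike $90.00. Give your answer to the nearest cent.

Risk-neutral probability p = (e^0.03 − 0.85)/(1.4 − 0.85) = 0.1805/0.5500 = 0.3281
Terminal stock prices: S_uu = 166.6, S_ud = 101.1, S_dd = 61.41
Terminal payoffs (K − S): max(-76.6, 0) = 0, max(-11.15, 0) = 0, max(28.59, 0) = 28.59
Node u (S = 119): continuation = e^(−0.03)·[0.3281·0.0000 + 0.6719·0.0000] = 0.0000; exercise value = 0.0000 ≤ continuation, so V_u = 0.0000
Node d (S = 72.25): continuation = e^(−0.03)·[0.3281·0.0000 + 0.6719·28.5875] = 18.6403; exercise value = 17.7500 ≤ continuation, so V_d = 18.6403
Node 0 (S = 85): continuation = e^(−0.03)·[0.3281·0.0000 + 0.6719·18.6403] = 12.1543; exercise value = 5.0000 ≤ continuation, so V_0 = 12.1543

$12.15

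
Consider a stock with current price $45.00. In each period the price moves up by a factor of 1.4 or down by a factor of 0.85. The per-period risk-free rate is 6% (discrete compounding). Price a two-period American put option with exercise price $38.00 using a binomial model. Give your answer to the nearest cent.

$1.87

Risk-neutral probability p = (1 + 0.06 − 0.85)/(1.4 − 0.85) = 0.2100/0.5500 = 0.3818
Terminal stock prices: S_uu = 88.2, S_ud = 53.55, S_dd = 32.51
Terminal payoffs (K − S): max(-50.2, 0) = 0, max(-15.55, 0) = 0, max(5.488, 0) = 5.488
Node u (S = 63): continuation = 1/1.06·[0.3818·0.0000 + 0.6182·0.0000] = 0.0000; exercise value = 0.0000 ≤ continuation, so V_u = 0.0000
Node d (S = 38.25): continuation = 1/1.06·[0.3818·0.0000 + 0.6182·5.4875] = 3.2003; exercise value = 0.0000 ≤ continuation, so V_d = 3.2003
Node 0 (S = 45): continuation = 1/1.06·[0.3818·0.0000 + 0.6182·3.2003] = 1.8664; exercise value = 0.0000 ≤ continuation, so V_0 = 1.8664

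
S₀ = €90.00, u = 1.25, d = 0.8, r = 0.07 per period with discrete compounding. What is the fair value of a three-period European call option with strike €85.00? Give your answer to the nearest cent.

Risk-neutral probability p = (1 + 0.07 − 0.8)/(1.25 − 0.8) = 0.2700/0.4500 = 0.6000
Terminal stock prices: S_uuu = 175.8, S_uud = 112.5, S_udd = 72, S_ddd = 46.08
Terminal payoffs (S − K): max(90.78, 0) = 90.78, max(27.5, 0) = 27.5, max(-13, 0) = 0, max(-38.92, 0) = 0
Node uu (S = 140.6): V_uu = 1/1.07·[0.6000·90.7812 + 0.4000·27.5000] = 61.1857
Node ud (S = 90): V_ud = 1/1.07·[0.6000·27.5000 + 0.4000·0.0000] = 15.4206
Node dd (S = 57.6): V_dd = 1/1.07·[0.6000·0.0000 + 0.4000·0.0000] = 0.0000
Node u (S = 112.5): V_u = 1/1.07·[0.6000·61.1857 + 0.4000·15.4206] = 40.0745
Node d (S = 72): V_d = 1/1.07·[0.6000·15.4206 + 0.4000·0.0000] = 8.6470
Node 0 (S = 90): V_0 = 1/1.07·[0.6000·40.0745 + 0.4000·8.6470] = 25.7042

€25.70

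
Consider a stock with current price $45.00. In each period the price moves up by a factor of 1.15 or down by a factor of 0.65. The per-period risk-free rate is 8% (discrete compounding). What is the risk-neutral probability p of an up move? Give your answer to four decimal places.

Risk-neutral probability p = (1 + 0.08 − 0.65)/(1.15 − 0.65) = 0.4300/0.5000 = 0.8600

p = 0.8600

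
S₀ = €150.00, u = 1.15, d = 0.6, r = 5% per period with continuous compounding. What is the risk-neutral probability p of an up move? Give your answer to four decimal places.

p = 0.8205

Risk-neutral probability p = (e^0.05 − 0.6)/(1.15 − 0.6) = 0.4513/0.5500 = 0.8205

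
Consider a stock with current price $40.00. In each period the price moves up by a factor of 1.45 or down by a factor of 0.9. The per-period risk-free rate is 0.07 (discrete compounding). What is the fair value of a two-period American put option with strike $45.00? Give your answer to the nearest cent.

Risk-neutral probability p = (1 + 0.07 − 0.9)/(1.45 − 0.9) = 0.1700/0.5500 = 0.3091
Terminal stock prices: S_uu = 84.1, S_ud = 52.2, S_dd = 32.4
Terminal payoffs (K − S): max(-39.1, 0) = 0, max(-7.2, 0) = 0, max(12.6, 0) = 12.6
Node u (S = 58): continuation = 1/1.07·[0.3091·0.0000 + 0.6909·0.0000] = 0.0000; exercise value = 0.0000 ≤ continuation, so V_u = 0.0000
Node d (S = 36): continuation = 1/1.07·[0.3091·0.0000 + 0.6909·12.6000] = 8.1359; exercise value = 9.0000 > continuation, so V_d = 9.0000 (exercise)
Node 0 (S = 40): continuation = 1/1.07·[0.3091·0.0000 + 0.6909·9.0000] = 5.8114; exercise value = 5.0000 ≤ continuation, so V_0 = 5.8114

$5.81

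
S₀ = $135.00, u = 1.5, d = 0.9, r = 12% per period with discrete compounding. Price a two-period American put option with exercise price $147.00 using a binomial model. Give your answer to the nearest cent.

$14.42

Risk-neutral probability p = (1 + 0.12 − 0.9)/(1.5 − 0.9) = 0.2200/0.6000 = 0.3667
Terminal stock prices: S_uu = 303.8, S_ud = 182.2, S_dd = 109.4
Terminal payoffs (K − S): max(-156.8, 0) = 0, max(-35.25, 0) = 0, max(37.65, 0) = 37.65
Node u (S = 202.5): continuation = 1/1.12·[0.3667·0.0000 + 0.6333·0.0000] = 0.0000; exercise value = 0.0000 ≤ continuation, so V_u = 0.0000
Node d (S = 121.5): continuation = 1/1.12·[0.3667·0.0000 + 0.6333·37.6500] = 21.2902; exercise value = 25.5000 > continuation, so V_d = 25.5000 (exercise)
Node 0 (S = 135): continuation = 1/1.12·[0.3667·0.0000 + 0.6333·25.5000] = 14.4196; exercise value = 12.0000 ≤ continuation, so V_0 = 14.4196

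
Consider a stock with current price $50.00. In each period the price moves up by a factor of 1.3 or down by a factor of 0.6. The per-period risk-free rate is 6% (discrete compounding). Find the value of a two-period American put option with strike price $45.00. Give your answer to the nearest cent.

Risk-neutral probability p = (1 + 0.06 − 0.6)/(1.3 − 0.6) = 0.4600/0.7000 = 0.6571
Terminal stock prices: S_uu = 84.5, S_ud = 39, S_dd = 18
Terminal payoffs (K − S): max(-39.5, 0) = 0, max(6, 0) = 6, max(27, 0) = 27
Node u (S = 65): continuation = 1/1.06·[0.6571·0.0000 + 0.3429·6.0000] = 1.9407; exercise value = 0.0000 ≤ continuation, so V_u = 1.9407
Node d (S = 30): continuation = 1/1.06·[0.6571·6.0000 + 0.3429·27.0000] = 12.4528; exercise value = 15.0000 > continuation, so V_d = 15.0000 (exercise)
Node 0 (S = 50): continuation = 1/1.06·[0.6571·1.9407 + 0.3429·15.0000] = 6.0549; exercise value = 0.0000 ≤ continuation, so V_0 = 6.0549

$6.05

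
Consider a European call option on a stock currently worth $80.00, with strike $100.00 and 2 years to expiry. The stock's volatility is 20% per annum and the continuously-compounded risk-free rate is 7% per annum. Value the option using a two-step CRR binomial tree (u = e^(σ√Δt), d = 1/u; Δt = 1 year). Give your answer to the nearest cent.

CRR parameters: u = e^(σ√Δt) = e^(0.2·√1) = 1.2214, d = 1/u = 0.8187
Per-period rate: rΔt = 0.07·1 = 0.07, so R = e^0.07 = 1.0725
Risk-neutral probability p = (e^0.07 − 0.8187)/(1.2214 − 0.8187) = 0.2538/0.4027 = 0.6302
Terminal stock prices: S_uu = 119.3, S_ud = 80, S_dd = 53.63
Terminal payoffs (S − K): max(19.35, 0) = 19.35, max(-20, 0) = 0, max(-46.37, 0) = 0
Node u (S = 97.71): V_u = e^(−0.07)·[0.6302·19.3460 + 0.3698·0.0000] = 11.3682
Node d (S = 65.5): V_d = e^(−0.07)·[0.6302·0.0000 + 0.3698·0.0000] = 0.0000
Node 0 (S = 80): V_0 = e^(−0.07)·[0.6302·11.3682 + 0.3698·0.0000] = 6.6802

$6.68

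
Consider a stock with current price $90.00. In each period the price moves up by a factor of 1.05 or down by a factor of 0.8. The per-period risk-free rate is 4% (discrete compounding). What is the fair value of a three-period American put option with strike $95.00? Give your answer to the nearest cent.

Risk-neutral probability p = (1 + 0.04 − 0.8)/(1.05 − 0.8) = 0.2400/0.2500 = 0.9600
Terminal stock prices: S_uuu = 104.2, S_uud = 79.38, S_udd = 60.48, S_ddd = 46.08
Terminal payoffs (K − S): max(-9.186, 0) = 0, max(15.62, 0) = 15.62, max(34.52, 0) = 34.52, max(48.92, 0) = 48.92
Node uu (S = 99.23): continuation = 1/1.04·[0.9600·0.0000 + 0.0400·15.6200] = 0.6008; exercise value = 0.0000 ≤ continuation, so V_uu = 0.6008
Node ud (S = 75.6): continuation = 1/1.04·[0.9600·15.6200 + 0.0400·34.5200] = 15.7462; exercise value = 19.4000 > continuation, so V_ud = 19.4000 (exercise)
Node dd (S = 57.6): continuation = 1/1.04·[0.9600·34.5200 + 0.0400·48.9200] = 33.7462; exercise value = 37.4000 > continuation, so V_dd = 37.4000 (exercise)
Node u (S = 94.5): continuation = 1/1.04·[0.9600·0.6008 + 0.0400·19.4000] = 1.3007; exercise value = 0.5000 ≤ continuation, so V_u = 1.3007
Node d (S = 72): continuation = 1/1.04·[0.9600·19.4000 + 0.0400·37.4000] = 19.3462; exercise value = 23.0000 > continuation, so V_d = 23.0000 (exercise)
Node 0 (S = 90): continuation = 1/1.04·[0.9600·1.3007 + 0.0400·23.0000] = 2.0853; exercise value = 5.0000 > continuation, so V_0 = 5.0000 (exercise)

$5.00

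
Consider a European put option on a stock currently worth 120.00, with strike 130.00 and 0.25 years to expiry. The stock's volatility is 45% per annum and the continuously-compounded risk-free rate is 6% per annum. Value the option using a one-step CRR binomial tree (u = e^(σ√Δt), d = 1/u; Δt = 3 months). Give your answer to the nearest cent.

17.60

CRR parameters: u = e^(σ√Δt) = e^(0.45·√0.25) = 1.2523, d = 1/u = 0.7985
Per-period rate: rΔt = 0.06·0.25 = 0.015, so R = e^0.015 = 1.0151
Risk-neutral probability p = (e^0.015 − 0.7985)/(1.2523 − 0.7985) = 0.2166/0.4538 = 0.4773
Terminal stock prices: S_u = 150.3, S_d = 95.82
Terminal payoffs (K − S): max(-20.28, 0) = 0, max(34.18, 0) = 34.18
Node 0 (S = 120): V_0 = e^(−0.015)·[0.4773·0.0000 + 0.5227·34.1781] = 17.5993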